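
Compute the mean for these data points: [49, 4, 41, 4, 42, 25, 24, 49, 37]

30.5556

Step 1: Sum all values: 49 + 4 + 41 + 4 + 42 + 25 + 24 + 49 + 37 = 275
Step 2: Count the number of values: n = 9
Step 3: Mean = sum / n = 275 / 9 = 30.5556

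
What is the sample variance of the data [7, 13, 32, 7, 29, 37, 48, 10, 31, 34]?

207.9556

Step 1: Compute the mean: (7 + 13 + 32 + 7 + 29 + 37 + 48 + 10 + 31 + 34) / 10 = 24.8
Step 2: Compute squared deviations from the mean:
  (7 - 24.8)^2 = 316.84
  (13 - 24.8)^2 = 139.24
  (32 - 24.8)^2 = 51.84
  (7 - 24.8)^2 = 316.84
  (29 - 24.8)^2 = 17.64
  (37 - 24.8)^2 = 148.84
  (48 - 24.8)^2 = 538.24
  (10 - 24.8)^2 = 219.04
  (31 - 24.8)^2 = 38.44
  (34 - 24.8)^2 = 84.64
Step 3: Sum of squared deviations = 1871.6
Step 4: Sample variance = 1871.6 / 9 = 207.9556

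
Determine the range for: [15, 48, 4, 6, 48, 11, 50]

46

Step 1: Identify the maximum value: max = 50
Step 2: Identify the minimum value: min = 4
Step 3: Range = max - min = 50 - 4 = 46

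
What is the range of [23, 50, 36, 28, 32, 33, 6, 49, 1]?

49

Step 1: Identify the maximum value: max = 50
Step 2: Identify the minimum value: min = 1
Step 3: Range = max - min = 50 - 1 = 49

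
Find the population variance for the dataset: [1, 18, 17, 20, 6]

56.24

Step 1: Compute the mean: (1 + 18 + 17 + 20 + 6) / 5 = 12.4
Step 2: Compute squared deviations from the mean:
  (1 - 12.4)^2 = 129.96
  (18 - 12.4)^2 = 31.36
  (17 - 12.4)^2 = 21.16
  (20 - 12.4)^2 = 57.76
  (6 - 12.4)^2 = 40.96
Step 3: Sum of squared deviations = 281.2
Step 4: Population variance = 281.2 / 5 = 56.24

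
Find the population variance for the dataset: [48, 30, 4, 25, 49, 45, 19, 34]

215.4375

Step 1: Compute the mean: (48 + 30 + 4 + 25 + 49 + 45 + 19 + 34) / 8 = 31.75
Step 2: Compute squared deviations from the mean:
  (48 - 31.75)^2 = 264.0625
  (30 - 31.75)^2 = 3.0625
  (4 - 31.75)^2 = 770.0625
  (25 - 31.75)^2 = 45.5625
  (49 - 31.75)^2 = 297.5625
  (45 - 31.75)^2 = 175.5625
  (19 - 31.75)^2 = 162.5625
  (34 - 31.75)^2 = 5.0625
Step 3: Sum of squared deviations = 1723.5
Step 4: Population variance = 1723.5 / 8 = 215.4375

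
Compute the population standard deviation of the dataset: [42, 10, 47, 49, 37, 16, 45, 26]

13.9284

Step 1: Compute the mean: 34
Step 2: Sum of squared deviations from the mean: 1552
Step 3: Population variance = 1552 / 8 = 194
Step 4: Standard deviation = sqrt(194) = 13.9284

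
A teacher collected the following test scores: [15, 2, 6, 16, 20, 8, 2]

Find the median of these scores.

8

Step 1: Sort the data in ascending order: [2, 2, 6, 8, 15, 16, 20]
Step 2: The number of values is n = 7.
Step 3: Since n is odd, the median is the middle value at position 4: 8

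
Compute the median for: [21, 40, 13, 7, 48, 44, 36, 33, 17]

33

Step 1: Sort the data in ascending order: [7, 13, 17, 21, 33, 36, 40, 44, 48]
Step 2: The number of values is n = 9.
Step 3: Since n is odd, the median is the middle value at position 5: 33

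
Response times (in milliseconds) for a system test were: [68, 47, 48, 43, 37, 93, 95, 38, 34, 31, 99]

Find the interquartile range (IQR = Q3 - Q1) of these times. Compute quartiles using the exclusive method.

56

Step 1: Sort the data: [31, 34, 37, 38, 43, 47, 48, 68, 93, 95, 99]
Step 2: n = 11
Step 3: Using the exclusive quartile method:
  Q1 = 37
  Q2 (median) = 47
  Q3 = 93
  IQR = Q3 - Q1 = 93 - 37 = 56
Step 4: IQR = 56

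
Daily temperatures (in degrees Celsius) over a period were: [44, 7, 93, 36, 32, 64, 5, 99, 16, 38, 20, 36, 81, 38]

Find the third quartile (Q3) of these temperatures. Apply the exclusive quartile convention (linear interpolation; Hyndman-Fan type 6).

68.25

Step 1: Sort the data: [5, 7, 16, 20, 32, 36, 36, 38, 38, 44, 64, 81, 93, 99]
Step 2: n = 14
Step 3: Using the exclusive quartile method:
  Q1 = 19
  Q2 (median) = 37
  Q3 = 68.25
  IQR = Q3 - Q1 = 68.25 - 19 = 49.25
Step 4: Q3 = 68.25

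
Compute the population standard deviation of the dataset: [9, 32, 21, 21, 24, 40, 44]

11.2595

Step 1: Compute the mean: 27.2857
Step 2: Sum of squared deviations from the mean: 887.4286
Step 3: Population variance = 887.4286 / 7 = 126.7755
Step 4: Standard deviation = sqrt(126.7755) = 11.2595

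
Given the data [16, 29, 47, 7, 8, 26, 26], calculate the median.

26

Step 1: Sort the data in ascending order: [7, 8, 16, 26, 26, 29, 47]
Step 2: The number of values is n = 7.
Step 3: Since n is odd, the median is the middle value at position 4: 26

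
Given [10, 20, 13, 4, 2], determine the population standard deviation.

6.4622

Step 1: Compute the mean: 9.8
Step 2: Sum of squared deviations from the mean: 208.8
Step 3: Population variance = 208.8 / 5 = 41.76
Step 4: Standard deviation = sqrt(41.76) = 6.4622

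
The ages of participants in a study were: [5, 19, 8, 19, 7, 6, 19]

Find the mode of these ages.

19

Step 1: Count the frequency of each value:
  5: appears 1 time(s)
  6: appears 1 time(s)
  7: appears 1 time(s)
  8: appears 1 time(s)
  19: appears 3 time(s)
Step 2: The value 19 appears most frequently (3 times).
Step 3: Mode = 19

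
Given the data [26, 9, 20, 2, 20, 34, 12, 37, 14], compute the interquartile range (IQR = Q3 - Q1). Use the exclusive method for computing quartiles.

19.5

Step 1: Sort the data: [2, 9, 12, 14, 20, 20, 26, 34, 37]
Step 2: n = 9
Step 3: Using the exclusive quartile method:
  Q1 = 10.5
  Q2 (median) = 20
  Q3 = 30
  IQR = Q3 - Q1 = 30 - 10.5 = 19.5
Step 4: IQR = 19.5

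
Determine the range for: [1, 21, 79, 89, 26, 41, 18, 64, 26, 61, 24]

88

Step 1: Identify the maximum value: max = 89
Step 2: Identify the minimum value: min = 1
Step 3: Range = max - min = 89 - 1 = 88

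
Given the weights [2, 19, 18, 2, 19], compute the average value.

12

Step 1: Sum all values: 2 + 19 + 18 + 2 + 19 = 60
Step 2: Count the number of values: n = 5
Step 3: Mean = sum / n = 60 / 5 = 12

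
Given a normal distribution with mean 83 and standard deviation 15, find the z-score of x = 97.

0.9333

Step 1: Recall the z-score formula: z = (x - mu) / sigma
Step 2: Substitute values: z = (97 - 83) / 15
Step 3: z = 14 / 15 = 0.9333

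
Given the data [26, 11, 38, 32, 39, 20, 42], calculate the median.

32

Step 1: Sort the data in ascending order: [11, 20, 26, 32, 38, 39, 42]
Step 2: The number of values is n = 7.
Step 3: Since n is odd, the median is the middle value at position 4: 32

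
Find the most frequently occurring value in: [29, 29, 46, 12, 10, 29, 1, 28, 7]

29

Step 1: Count the frequency of each value:
  1: appears 1 time(s)
  7: appears 1 time(s)
  10: appears 1 time(s)
  12: appears 1 time(s)
  28: appears 1 time(s)
  29: appears 3 time(s)
  46: appears 1 time(s)
Step 2: The value 29 appears most frequently (3 times).
Step 3: Mode = 29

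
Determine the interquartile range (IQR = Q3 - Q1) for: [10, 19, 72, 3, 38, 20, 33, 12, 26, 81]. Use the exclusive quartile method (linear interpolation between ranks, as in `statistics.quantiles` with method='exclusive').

35

Step 1: Sort the data: [3, 10, 12, 19, 20, 26, 33, 38, 72, 81]
Step 2: n = 10
Step 3: Using the exclusive quartile method:
  Q1 = 11.5
  Q2 (median) = 23
  Q3 = 46.5
  IQR = Q3 - Q1 = 46.5 - 11.5 = 35
Step 4: IQR = 35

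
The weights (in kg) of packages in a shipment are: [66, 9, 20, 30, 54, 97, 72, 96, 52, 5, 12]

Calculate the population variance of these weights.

1037.3223

Step 1: Compute the mean: (66 + 9 + 20 + 30 + 54 + 97 + 72 + 96 + 52 + 5 + 12) / 11 = 46.6364
Step 2: Compute squared deviations from the mean:
  (66 - 46.6364)^2 = 374.9504
  (9 - 46.6364)^2 = 1416.4959
  (20 - 46.6364)^2 = 709.4959
  (30 - 46.6364)^2 = 276.7686
  (54 - 46.6364)^2 = 54.2231
  (97 - 46.6364)^2 = 2536.4959
  (72 - 46.6364)^2 = 643.314
  (96 - 46.6364)^2 = 2436.7686
  (52 - 46.6364)^2 = 28.7686
  (5 - 46.6364)^2 = 1733.5868
  (12 - 46.6364)^2 = 1199.6777
Step 3: Sum of squared deviations = 11410.5455
Step 4: Population variance = 11410.5455 / 11 = 1037.3223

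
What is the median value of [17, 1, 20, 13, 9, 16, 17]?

16

Step 1: Sort the data in ascending order: [1, 9, 13, 16, 17, 17, 20]
Step 2: The number of values is n = 7.
Step 3: Since n is odd, the median is the middle value at position 4: 16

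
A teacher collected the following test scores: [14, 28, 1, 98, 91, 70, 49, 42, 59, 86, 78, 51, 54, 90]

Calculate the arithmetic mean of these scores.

57.9286

Step 1: Sum all values: 14 + 28 + 1 + 98 + 91 + 70 + 49 + 42 + 59 + 86 + 78 + 51 + 54 + 90 = 811
Step 2: Count the number of values: n = 14
Step 3: Mean = sum / n = 811 / 14 = 57.9286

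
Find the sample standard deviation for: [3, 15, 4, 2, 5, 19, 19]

7.7429

Step 1: Compute the mean: 9.5714
Step 2: Sum of squared deviations from the mean: 359.7143
Step 3: Sample variance = 359.7143 / 6 = 59.9524
Step 4: Standard deviation = sqrt(59.9524) = 7.7429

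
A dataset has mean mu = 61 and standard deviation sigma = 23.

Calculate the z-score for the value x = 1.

-2.6087

Step 1: Recall the z-score formula: z = (x - mu) / sigma
Step 2: Substitute values: z = (1 - 61) / 23
Step 3: z = -60 / 23 = -2.6087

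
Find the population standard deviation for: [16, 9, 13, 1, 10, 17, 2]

5.8484

Step 1: Compute the mean: 9.7143
Step 2: Sum of squared deviations from the mean: 239.4286
Step 3: Population variance = 239.4286 / 7 = 34.2041
Step 4: Standard deviation = sqrt(34.2041) = 5.8484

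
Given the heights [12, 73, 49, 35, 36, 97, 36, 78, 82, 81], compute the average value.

57.9

Step 1: Sum all values: 12 + 73 + 49 + 35 + 36 + 97 + 36 + 78 + 82 + 81 = 579
Step 2: Count the number of values: n = 10
Step 3: Mean = sum / n = 579 / 10 = 57.9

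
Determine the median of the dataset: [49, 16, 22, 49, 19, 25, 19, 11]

20.5

Step 1: Sort the data in ascending order: [11, 16, 19, 19, 22, 25, 49, 49]
Step 2: The number of values is n = 8.
Step 3: Since n is even, the median is the average of positions 4 and 5:
  Median = (19 + 22) / 2 = 20.5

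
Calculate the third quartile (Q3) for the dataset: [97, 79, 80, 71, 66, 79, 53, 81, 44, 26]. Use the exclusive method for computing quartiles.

80.25

Step 1: Sort the data: [26, 44, 53, 66, 71, 79, 79, 80, 81, 97]
Step 2: n = 10
Step 3: Using the exclusive quartile method:
  Q1 = 50.75
  Q2 (median) = 75
  Q3 = 80.25
  IQR = Q3 - Q1 = 80.25 - 50.75 = 29.5
Step 4: Q3 = 80.25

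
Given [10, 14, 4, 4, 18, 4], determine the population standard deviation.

5.5076

Step 1: Compute the mean: 9
Step 2: Sum of squared deviations from the mean: 182
Step 3: Population variance = 182 / 6 = 30.3333
Step 4: Standard deviation = sqrt(30.3333) = 5.5076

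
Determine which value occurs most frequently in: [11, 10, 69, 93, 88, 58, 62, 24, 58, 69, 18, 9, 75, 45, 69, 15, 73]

69

Step 1: Count the frequency of each value:
  9: appears 1 time(s)
  10: appears 1 time(s)
  11: appears 1 time(s)
  15: appears 1 time(s)
  18: appears 1 time(s)
  24: appears 1 time(s)
  45: appears 1 time(s)
  58: appears 2 time(s)
  62: appears 1 time(s)
  69: appears 3 time(s)
  73: appears 1 time(s)
  75: appears 1 time(s)
  88: appears 1 time(s)
  93: appears 1 time(s)
Step 2: The value 69 appears most frequently (3 times).
Step 3: Mode = 69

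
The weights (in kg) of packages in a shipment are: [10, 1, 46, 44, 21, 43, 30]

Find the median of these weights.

30

Step 1: Sort the data in ascending order: [1, 10, 21, 30, 43, 44, 46]
Step 2: The number of values is n = 7.
Step 3: Since n is odd, the median is the middle value at position 4: 30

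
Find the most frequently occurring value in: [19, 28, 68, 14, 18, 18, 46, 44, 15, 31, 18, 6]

18

Step 1: Count the frequency of each value:
  6: appears 1 time(s)
  14: appears 1 time(s)
  15: appears 1 time(s)
  18: appears 3 time(s)
  19: appears 1 time(s)
  28: appears 1 time(s)
  31: appears 1 time(s)
  44: appears 1 time(s)
  46: appears 1 time(s)
  68: appears 1 time(s)
Step 2: The value 18 appears most frequently (3 times).
Step 3: Mode = 18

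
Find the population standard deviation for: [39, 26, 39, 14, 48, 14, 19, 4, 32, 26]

12.9572

Step 1: Compute the mean: 26.1
Step 2: Sum of squared deviations from the mean: 1678.9
Step 3: Population variance = 1678.9 / 10 = 167.89
Step 4: Standard deviation = sqrt(167.89) = 12.9572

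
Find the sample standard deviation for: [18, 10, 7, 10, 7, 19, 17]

5.2554

Step 1: Compute the mean: 12.5714
Step 2: Sum of squared deviations from the mean: 165.7143
Step 3: Sample variance = 165.7143 / 6 = 27.619
Step 4: Standard deviation = sqrt(27.619) = 5.2554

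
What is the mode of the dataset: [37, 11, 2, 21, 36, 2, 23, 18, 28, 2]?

2

Step 1: Count the frequency of each value:
  2: appears 3 time(s)
  11: appears 1 time(s)
  18: appears 1 time(s)
  21: appears 1 time(s)
  23: appears 1 time(s)
  28: appears 1 time(s)
  36: appears 1 time(s)
  37: appears 1 time(s)
Step 2: The value 2 appears most frequently (3 times).
Step 3: Mode = 2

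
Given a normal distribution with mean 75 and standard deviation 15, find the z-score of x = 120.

3

Step 1: Recall the z-score formula: z = (x - mu) / sigma
Step 2: Substitute values: z = (120 - 75) / 15
Step 3: z = 45 / 15 = 3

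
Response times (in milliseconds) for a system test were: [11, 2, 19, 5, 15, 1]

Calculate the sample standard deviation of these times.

7.3326

Step 1: Compute the mean: 8.8333
Step 2: Sum of squared deviations from the mean: 268.8333
Step 3: Sample variance = 268.8333 / 5 = 53.7667
Step 4: Standard deviation = sqrt(53.7667) = 7.3326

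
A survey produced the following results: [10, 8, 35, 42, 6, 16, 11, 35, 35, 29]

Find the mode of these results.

35

Step 1: Count the frequency of each value:
  6: appears 1 time(s)
  8: appears 1 time(s)
  10: appears 1 time(s)
  11: appears 1 time(s)
  16: appears 1 time(s)
  29: appears 1 time(s)
  35: appears 3 time(s)
  42: appears 1 time(s)
Step 2: The value 35 appears most frequently (3 times).
Step 3: Mode = 35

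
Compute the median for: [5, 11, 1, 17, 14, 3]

8

Step 1: Sort the data in ascending order: [1, 3, 5, 11, 14, 17]
Step 2: The number of values is n = 6.
Step 3: Since n is even, the median is the average of positions 3 and 4:
  Median = (5 + 11) / 2 = 8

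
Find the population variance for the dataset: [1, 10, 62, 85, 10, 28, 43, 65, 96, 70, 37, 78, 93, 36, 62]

889.3956

Step 1: Compute the mean: (1 + 10 + 62 + 85 + 10 + 28 + 43 + 65 + 96 + 70 + 37 + 78 + 93 + 36 + 62) / 15 = 51.7333
Step 2: Compute squared deviations from the mean:
  (1 - 51.7333)^2 = 2573.8711
  (10 - 51.7333)^2 = 1741.6711
  (62 - 51.7333)^2 = 105.4044
  (85 - 51.7333)^2 = 1106.6711
  (10 - 51.7333)^2 = 1741.6711
  (28 - 51.7333)^2 = 563.2711
  (43 - 51.7333)^2 = 76.2711
  (65 - 51.7333)^2 = 176.0044
  (96 - 51.7333)^2 = 1959.5378
  (70 - 51.7333)^2 = 333.6711
  (37 - 51.7333)^2 = 217.0711
  (78 - 51.7333)^2 = 689.9378
  (93 - 51.7333)^2 = 1702.9378
  (36 - 51.7333)^2 = 247.5378
  (62 - 51.7333)^2 = 105.4044
Step 3: Sum of squared deviations = 13340.9333
Step 4: Population variance = 13340.9333 / 15 = 889.3956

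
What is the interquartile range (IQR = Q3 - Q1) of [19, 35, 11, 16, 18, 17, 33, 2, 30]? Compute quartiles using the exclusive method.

18

Step 1: Sort the data: [2, 11, 16, 17, 18, 19, 30, 33, 35]
Step 2: n = 9
Step 3: Using the exclusive quartile method:
  Q1 = 13.5
  Q2 (median) = 18
  Q3 = 31.5
  IQR = Q3 - Q1 = 31.5 - 13.5 = 18
Step 4: IQR = 18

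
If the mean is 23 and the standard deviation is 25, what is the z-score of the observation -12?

-1.4

Step 1: Recall the z-score formula: z = (x - mu) / sigma
Step 2: Substitute values: z = (-12 - 23) / 25
Step 3: z = -35 / 25 = -1.4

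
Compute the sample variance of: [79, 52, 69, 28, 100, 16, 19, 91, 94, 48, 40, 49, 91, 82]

842.3736

Step 1: Compute the mean: (79 + 52 + 69 + 28 + 100 + 16 + 19 + 91 + 94 + 48 + 40 + 49 + 91 + 82) / 14 = 61.2857
Step 2: Compute squared deviations from the mean:
  (79 - 61.2857)^2 = 313.7959
  (52 - 61.2857)^2 = 86.2245
  (69 - 61.2857)^2 = 59.5102
  (28 - 61.2857)^2 = 1107.9388
  (100 - 61.2857)^2 = 1498.7959
  (16 - 61.2857)^2 = 2050.7959
  (19 - 61.2857)^2 = 1788.0816
  (91 - 61.2857)^2 = 882.9388
  (94 - 61.2857)^2 = 1070.2245
  (48 - 61.2857)^2 = 176.5102
  (40 - 61.2857)^2 = 453.0816
  (49 - 61.2857)^2 = 150.9388
  (91 - 61.2857)^2 = 882.9388
  (82 - 61.2857)^2 = 429.0816
Step 3: Sum of squared deviations = 10950.8571
Step 4: Sample variance = 10950.8571 / 13 = 842.3736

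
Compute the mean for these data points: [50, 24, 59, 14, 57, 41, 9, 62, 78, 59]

45.3

Step 1: Sum all values: 50 + 24 + 59 + 14 + 57 + 41 + 9 + 62 + 78 + 59 = 453
Step 2: Count the number of values: n = 10
Step 3: Mean = sum / n = 453 / 10 = 45.3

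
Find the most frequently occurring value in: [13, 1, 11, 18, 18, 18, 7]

18

Step 1: Count the frequency of each value:
  1: appears 1 time(s)
  7: appears 1 time(s)
  11: appears 1 time(s)
  13: appears 1 time(s)
  18: appears 3 time(s)
Step 2: The value 18 appears most frequently (3 times).
Step 3: Mode = 18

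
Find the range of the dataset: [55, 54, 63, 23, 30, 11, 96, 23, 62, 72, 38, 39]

85

Step 1: Identify the maximum value: max = 96
Step 2: Identify the minimum value: min = 11
Step 3: Range = max - min = 96 - 11 = 85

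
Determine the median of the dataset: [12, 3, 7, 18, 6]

7

Step 1: Sort the data in ascending order: [3, 6, 7, 12, 18]
Step 2: The number of values is n = 5.
Step 3: Since n is odd, the median is the middle value at position 3: 7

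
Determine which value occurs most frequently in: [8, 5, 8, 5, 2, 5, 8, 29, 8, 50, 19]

8

Step 1: Count the frequency of each value:
  2: appears 1 time(s)
  5: appears 3 time(s)
  8: appears 4 time(s)
  19: appears 1 time(s)
  29: appears 1 time(s)
  50: appears 1 time(s)
Step 2: The value 8 appears most frequently (4 times).
Step 3: Mode = 8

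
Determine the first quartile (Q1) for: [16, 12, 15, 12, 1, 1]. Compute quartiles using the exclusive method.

1

Step 1: Sort the data: [1, 1, 12, 12, 15, 16]
Step 2: n = 6
Step 3: Using the exclusive quartile method:
  Q1 = 1
  Q2 (median) = 12
  Q3 = 15.25
  IQR = Q3 - Q1 = 15.25 - 1 = 14.25
Step 4: Q1 = 1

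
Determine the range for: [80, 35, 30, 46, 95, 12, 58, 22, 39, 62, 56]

83

Step 1: Identify the maximum value: max = 95
Step 2: Identify the minimum value: min = 12
Step 3: Range = max - min = 95 - 12 = 83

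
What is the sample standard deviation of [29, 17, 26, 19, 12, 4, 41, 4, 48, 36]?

15.1085

Step 1: Compute the mean: 23.6
Step 2: Sum of squared deviations from the mean: 2054.4
Step 3: Sample variance = 2054.4 / 9 = 228.2667
Step 4: Standard deviation = sqrt(228.2667) = 15.1085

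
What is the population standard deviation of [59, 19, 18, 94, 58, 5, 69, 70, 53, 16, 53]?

26.8128

Step 1: Compute the mean: 46.7273
Step 2: Sum of squared deviations from the mean: 7908.1818
Step 3: Population variance = 7908.1818 / 11 = 718.9256
Step 4: Standard deviation = sqrt(718.9256) = 26.8128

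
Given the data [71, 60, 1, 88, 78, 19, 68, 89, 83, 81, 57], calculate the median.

71

Step 1: Sort the data in ascending order: [1, 19, 57, 60, 68, 71, 78, 81, 83, 88, 89]
Step 2: The number of values is n = 11.
Step 3: Since n is odd, the median is the middle value at position 6: 71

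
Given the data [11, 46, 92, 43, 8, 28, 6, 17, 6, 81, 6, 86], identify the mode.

6

Step 1: Count the frequency of each value:
  6: appears 3 time(s)
  8: appears 1 time(s)
  11: appears 1 time(s)
  17: appears 1 time(s)
  28: appears 1 time(s)
  43: appears 1 time(s)
  46: appears 1 time(s)
  81: appears 1 time(s)
  86: appears 1 time(s)
  92: appears 1 time(s)
Step 2: The value 6 appears most frequently (3 times).
Step 3: Mode = 6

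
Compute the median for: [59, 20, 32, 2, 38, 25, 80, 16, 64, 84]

35

Step 1: Sort the data in ascending order: [2, 16, 20, 25, 32, 38, 59, 64, 80, 84]
Step 2: The number of values is n = 10.
Step 3: Since n is even, the median is the average of positions 5 and 6:
  Median = (32 + 38) / 2 = 35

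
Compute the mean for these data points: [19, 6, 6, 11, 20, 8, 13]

11.8571

Step 1: Sum all values: 19 + 6 + 6 + 11 + 20 + 8 + 13 = 83
Step 2: Count the number of values: n = 7
Step 3: Mean = sum / n = 83 / 7 = 11.8571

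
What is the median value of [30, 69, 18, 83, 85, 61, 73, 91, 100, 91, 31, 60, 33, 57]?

65

Step 1: Sort the data in ascending order: [18, 30, 31, 33, 57, 60, 61, 69, 73, 83, 85, 91, 91, 100]
Step 2: The number of values is n = 14.
Step 3: Since n is even, the median is the average of positions 7 and 8:
  Median = (61 + 69) / 2 = 65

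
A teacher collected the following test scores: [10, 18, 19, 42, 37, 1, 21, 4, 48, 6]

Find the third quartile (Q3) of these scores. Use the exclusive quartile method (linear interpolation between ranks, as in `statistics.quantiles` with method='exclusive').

38.25

Step 1: Sort the data: [1, 4, 6, 10, 18, 19, 21, 37, 42, 48]
Step 2: n = 10
Step 3: Using the exclusive quartile method:
  Q1 = 5.5
  Q2 (median) = 18.5
  Q3 = 38.25
  IQR = Q3 - Q1 = 38.25 - 5.5 = 32.75
Step 4: Q3 = 38.25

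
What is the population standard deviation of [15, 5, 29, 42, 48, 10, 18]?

15.1132

Step 1: Compute the mean: 23.8571
Step 2: Sum of squared deviations from the mean: 1598.8571
Step 3: Population variance = 1598.8571 / 7 = 228.4082
Step 4: Standard deviation = sqrt(228.4082) = 15.1132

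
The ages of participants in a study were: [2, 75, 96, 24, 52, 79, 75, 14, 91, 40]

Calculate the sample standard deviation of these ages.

33.3959

Step 1: Compute the mean: 54.8
Step 2: Sum of squared deviations from the mean: 10037.6
Step 3: Sample variance = 10037.6 / 9 = 1115.2889
Step 4: Standard deviation = sqrt(1115.2889) = 33.3959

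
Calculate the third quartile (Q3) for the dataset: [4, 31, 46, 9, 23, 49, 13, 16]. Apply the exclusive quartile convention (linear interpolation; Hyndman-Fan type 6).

42.25

Step 1: Sort the data: [4, 9, 13, 16, 23, 31, 46, 49]
Step 2: n = 8
Step 3: Using the exclusive quartile method:
  Q1 = 10
  Q2 (median) = 19.5
  Q3 = 42.25
  IQR = Q3 - Q1 = 42.25 - 10 = 32.25
Step 4: Q3 = 42.25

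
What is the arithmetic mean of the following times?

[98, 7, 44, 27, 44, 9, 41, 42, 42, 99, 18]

42.8182

Step 1: Sum all values: 98 + 7 + 44 + 27 + 44 + 9 + 41 + 42 + 42 + 99 + 18 = 471
Step 2: Count the number of values: n = 11
Step 3: Mean = sum / n = 471 / 11 = 42.8182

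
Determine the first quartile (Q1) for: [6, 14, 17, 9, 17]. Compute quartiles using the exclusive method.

7.5

Step 1: Sort the data: [6, 9, 14, 17, 17]
Step 2: n = 5
Step 3: Using the exclusive quartile method:
  Q1 = 7.5
  Q2 (median) = 14
  Q3 = 17
  IQR = Q3 - Q1 = 17 - 7.5 = 9.5
Step 4: Q1 = 7.5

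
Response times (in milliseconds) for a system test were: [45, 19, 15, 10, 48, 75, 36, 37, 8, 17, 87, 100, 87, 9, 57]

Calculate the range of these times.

92

Step 1: Identify the maximum value: max = 100
Step 2: Identify the minimum value: min = 8
Step 3: Range = max - min = 100 - 8 = 92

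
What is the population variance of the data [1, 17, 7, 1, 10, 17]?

43.4722

Step 1: Compute the mean: (1 + 17 + 7 + 1 + 10 + 17) / 6 = 8.8333
Step 2: Compute squared deviations from the mean:
  (1 - 8.8333)^2 = 61.3611
  (17 - 8.8333)^2 = 66.6944
  (7 - 8.8333)^2 = 3.3611
  (1 - 8.8333)^2 = 61.3611
  (10 - 8.8333)^2 = 1.3611
  (17 - 8.8333)^2 = 66.6944
Step 3: Sum of squared deviations = 260.8333
Step 4: Population variance = 260.8333 / 6 = 43.4722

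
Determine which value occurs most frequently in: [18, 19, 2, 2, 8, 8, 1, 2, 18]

2

Step 1: Count the frequency of each value:
  1: appears 1 time(s)
  2: appears 3 time(s)
  8: appears 2 time(s)
  18: appears 2 time(s)
  19: appears 1 time(s)
Step 2: The value 2 appears most frequently (3 times).
Step 3: Mode = 2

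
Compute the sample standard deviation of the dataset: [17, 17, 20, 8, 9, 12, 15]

4.4721

Step 1: Compute the mean: 14
Step 2: Sum of squared deviations from the mean: 120
Step 3: Sample variance = 120 / 6 = 20
Step 4: Standard deviation = sqrt(20) = 4.4721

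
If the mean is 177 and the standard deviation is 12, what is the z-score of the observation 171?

-0.5

Step 1: Recall the z-score formula: z = (x - mu) / sigma
Step 2: Substitute values: z = (171 - 177) / 12
Step 3: z = -6 / 12 = -0.5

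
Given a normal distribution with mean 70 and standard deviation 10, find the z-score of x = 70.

0

Step 1: Recall the z-score formula: z = (x - mu) / sigma
Step 2: Substitute values: z = (70 - 70) / 10
Step 3: z = 0 / 10 = 0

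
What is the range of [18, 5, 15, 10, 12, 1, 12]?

17

Step 1: Identify the maximum value: max = 18
Step 2: Identify the minimum value: min = 1
Step 3: Range = max - min = 18 - 1 = 17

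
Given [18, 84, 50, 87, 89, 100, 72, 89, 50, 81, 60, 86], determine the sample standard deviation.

23.4243

Step 1: Compute the mean: 72.1667
Step 2: Sum of squared deviations from the mean: 6035.6667
Step 3: Sample variance = 6035.6667 / 11 = 548.697
Step 4: Standard deviation = sqrt(548.697) = 23.4243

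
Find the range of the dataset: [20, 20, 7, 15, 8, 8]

13

Step 1: Identify the maximum value: max = 20
Step 2: Identify the minimum value: min = 7
Step 3: Range = max - min = 20 - 7 = 13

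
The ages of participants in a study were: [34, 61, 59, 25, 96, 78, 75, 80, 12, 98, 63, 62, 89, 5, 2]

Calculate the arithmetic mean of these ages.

55.9333

Step 1: Sum all values: 34 + 61 + 59 + 25 + 96 + 78 + 75 + 80 + 12 + 98 + 63 + 62 + 89 + 5 + 2 = 839
Step 2: Count the number of values: n = 15
Step 3: Mean = sum / n = 839 / 15 = 55.9333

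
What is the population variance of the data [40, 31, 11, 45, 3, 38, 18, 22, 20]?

176.8889

Step 1: Compute the mean: (40 + 31 + 11 + 45 + 3 + 38 + 18 + 22 + 20) / 9 = 25.3333
Step 2: Compute squared deviations from the mean:
  (40 - 25.3333)^2 = 215.1111
  (31 - 25.3333)^2 = 32.1111
  (11 - 25.3333)^2 = 205.4444
  (45 - 25.3333)^2 = 386.7778
  (3 - 25.3333)^2 = 498.7778
  (38 - 25.3333)^2 = 160.4444
  (18 - 25.3333)^2 = 53.7778
  (22 - 25.3333)^2 = 11.1111
  (20 - 25.3333)^2 = 28.4444
Step 3: Sum of squared deviations = 1592
Step 4: Population variance = 1592 / 9 = 176.8889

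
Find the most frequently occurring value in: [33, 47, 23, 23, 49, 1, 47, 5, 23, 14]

23

Step 1: Count the frequency of each value:
  1: appears 1 time(s)
  5: appears 1 time(s)
  14: appears 1 time(s)
  23: appears 3 time(s)
  33: appears 1 time(s)
  47: appears 2 time(s)
  49: appears 1 time(s)
Step 2: The value 23 appears most frequently (3 times).
Step 3: Mode = 23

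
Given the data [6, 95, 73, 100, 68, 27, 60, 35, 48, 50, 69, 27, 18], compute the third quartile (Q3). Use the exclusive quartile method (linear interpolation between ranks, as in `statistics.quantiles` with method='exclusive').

71

Step 1: Sort the data: [6, 18, 27, 27, 35, 48, 50, 60, 68, 69, 73, 95, 100]
Step 2: n = 13
Step 3: Using the exclusive quartile method:
  Q1 = 27
  Q2 (median) = 50
  Q3 = 71
  IQR = Q3 - Q1 = 71 - 27 = 44
Step 4: Q3 = 71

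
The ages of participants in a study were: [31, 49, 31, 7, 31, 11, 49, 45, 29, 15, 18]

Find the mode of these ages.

31

Step 1: Count the frequency of each value:
  7: appears 1 time(s)
  11: appears 1 time(s)
  15: appears 1 time(s)
  18: appears 1 time(s)
  29: appears 1 time(s)
  31: appears 3 time(s)
  45: appears 1 time(s)
  49: appears 2 time(s)
Step 2: The value 31 appears most frequently (3 times).
Step 3: Mode = 31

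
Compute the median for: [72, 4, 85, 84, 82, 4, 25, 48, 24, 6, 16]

25

Step 1: Sort the data in ascending order: [4, 4, 6, 16, 24, 25, 48, 72, 82, 84, 85]
Step 2: The number of values is n = 11.
Step 3: Since n is odd, the median is the middle value at position 6: 25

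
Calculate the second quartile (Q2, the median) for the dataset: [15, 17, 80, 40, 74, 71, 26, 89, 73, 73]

72

Step 1: Sort the data: [15, 17, 26, 40, 71, 73, 73, 74, 80, 89]
Step 2: n = 10
Step 3: Q2 is the median. Since n is even, it is the average of the values at positions 5 and 6:
  Q2 = (71 + 73) / 2 = 72
Step 4: Q2 = 72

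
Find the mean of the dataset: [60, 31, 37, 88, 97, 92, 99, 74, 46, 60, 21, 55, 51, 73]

63.1429

Step 1: Sum all values: 60 + 31 + 37 + 88 + 97 + 92 + 99 + 74 + 46 + 60 + 21 + 55 + 51 + 73 = 884
Step 2: Count the number of values: n = 14
Step 3: Mean = sum / n = 884 / 14 = 63.1429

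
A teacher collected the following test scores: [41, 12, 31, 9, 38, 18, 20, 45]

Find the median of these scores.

25.5

Step 1: Sort the data in ascending order: [9, 12, 18, 20, 31, 38, 41, 45]
Step 2: The number of values is n = 8.
Step 3: Since n is even, the median is the average of positions 4 and 5:
  Median = (20 + 31) / 2 = 25.5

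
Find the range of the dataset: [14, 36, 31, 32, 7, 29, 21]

29

Step 1: Identify the maximum value: max = 36
Step 2: Identify the minimum value: min = 7
Step 3: Range = max - min = 36 - 7 = 29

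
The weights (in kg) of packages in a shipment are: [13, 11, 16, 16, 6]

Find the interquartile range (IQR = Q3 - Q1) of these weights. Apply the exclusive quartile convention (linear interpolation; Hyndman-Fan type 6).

7.5

Step 1: Sort the data: [6, 11, 13, 16, 16]
Step 2: n = 5
Step 3: Using the exclusive quartile method:
  Q1 = 8.5
  Q2 (median) = 13
  Q3 = 16
  IQR = Q3 - Q1 = 16 - 8.5 = 7.5
Step 4: IQR = 7.5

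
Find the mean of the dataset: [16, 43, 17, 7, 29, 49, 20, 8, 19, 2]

21

Step 1: Sum all values: 16 + 43 + 17 + 7 + 29 + 49 + 20 + 8 + 19 + 2 = 210
Step 2: Count the number of values: n = 10
Step 3: Mean = sum / n = 210 / 10 = 21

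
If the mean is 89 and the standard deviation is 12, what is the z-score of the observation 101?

1

Step 1: Recall the z-score formula: z = (x - mu) / sigma
Step 2: Substitute values: z = (101 - 89) / 12
Step 3: z = 12 / 12 = 1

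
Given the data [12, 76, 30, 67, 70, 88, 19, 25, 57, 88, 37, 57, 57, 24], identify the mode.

57

Step 1: Count the frequency of each value:
  12: appears 1 time(s)
  19: appears 1 time(s)
  24: appears 1 time(s)
  25: appears 1 time(s)
  30: appears 1 time(s)
  37: appears 1 time(s)
  57: appears 3 time(s)
  67: appears 1 time(s)
  70: appears 1 time(s)
  76: appears 1 time(s)
  88: appears 2 time(s)
Step 2: The value 57 appears most frequently (3 times).
Step 3: Mode = 57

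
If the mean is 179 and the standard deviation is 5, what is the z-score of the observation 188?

1.8

Step 1: Recall the z-score formula: z = (x - mu) / sigma
Step 2: Substitute values: z = (188 - 179) / 5
Step 3: z = 9 / 5 = 1.8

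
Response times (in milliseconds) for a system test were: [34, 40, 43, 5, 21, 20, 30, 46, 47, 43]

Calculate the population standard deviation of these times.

13.1183

Step 1: Compute the mean: 32.9
Step 2: Sum of squared deviations from the mean: 1720.9
Step 3: Population variance = 1720.9 / 10 = 172.09
Step 4: Standard deviation = sqrt(172.09) = 13.1183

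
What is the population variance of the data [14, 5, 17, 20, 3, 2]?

50.4722

Step 1: Compute the mean: (14 + 5 + 17 + 20 + 3 + 2) / 6 = 10.1667
Step 2: Compute squared deviations from the mean:
  (14 - 10.1667)^2 = 14.6944
  (5 - 10.1667)^2 = 26.6944
  (17 - 10.1667)^2 = 46.6944
  (20 - 10.1667)^2 = 96.6944
  (3 - 10.1667)^2 = 51.3611
  (2 - 10.1667)^2 = 66.6944
Step 3: Sum of squared deviations = 302.8333
Step 4: Population variance = 302.8333 / 6 = 50.4722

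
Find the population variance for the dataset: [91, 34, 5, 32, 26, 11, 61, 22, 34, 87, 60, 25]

716.0556

Step 1: Compute the mean: (91 + 34 + 5 + 32 + 26 + 11 + 61 + 22 + 34 + 87 + 60 + 25) / 12 = 40.6667
Step 2: Compute squared deviations from the mean:
  (91 - 40.6667)^2 = 2533.4444
  (34 - 40.6667)^2 = 44.4444
  (5 - 40.6667)^2 = 1272.1111
  (32 - 40.6667)^2 = 75.1111
  (26 - 40.6667)^2 = 215.1111
  (11 - 40.6667)^2 = 880.1111
  (61 - 40.6667)^2 = 413.4444
  (22 - 40.6667)^2 = 348.4444
  (34 - 40.6667)^2 = 44.4444
  (87 - 40.6667)^2 = 2146.7778
  (60 - 40.6667)^2 = 373.7778
  (25 - 40.6667)^2 = 245.4444
Step 3: Sum of squared deviations = 8592.6667
Step 4: Population variance = 8592.6667 / 12 = 716.0556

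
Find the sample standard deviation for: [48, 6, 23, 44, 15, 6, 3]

18.5806

Step 1: Compute the mean: 20.7143
Step 2: Sum of squared deviations from the mean: 2071.4286
Step 3: Sample variance = 2071.4286 / 6 = 345.2381
Step 4: Standard deviation = sqrt(345.2381) = 18.5806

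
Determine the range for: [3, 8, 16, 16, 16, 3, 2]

14

Step 1: Identify the maximum value: max = 16
Step 2: Identify the minimum value: min = 2
Step 3: Range = max - min = 16 - 2 = 14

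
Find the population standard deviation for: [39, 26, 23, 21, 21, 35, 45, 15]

9.7139

Step 1: Compute the mean: 28.125
Step 2: Sum of squared deviations from the mean: 754.875
Step 3: Population variance = 754.875 / 8 = 94.3594
Step 4: Standard deviation = sqrt(94.3594) = 9.7139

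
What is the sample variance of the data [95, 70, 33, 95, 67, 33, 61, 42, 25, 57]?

618.6222

Step 1: Compute the mean: (95 + 70 + 33 + 95 + 67 + 33 + 61 + 42 + 25 + 57) / 10 = 57.8
Step 2: Compute squared deviations from the mean:
  (95 - 57.8)^2 = 1383.84
  (70 - 57.8)^2 = 148.84
  (33 - 57.8)^2 = 615.04
  (95 - 57.8)^2 = 1383.84
  (67 - 57.8)^2 = 84.64
  (33 - 57.8)^2 = 615.04
  (61 - 57.8)^2 = 10.24
  (42 - 57.8)^2 = 249.64
  (25 - 57.8)^2 = 1075.84
  (57 - 57.8)^2 = 0.64
Step 3: Sum of squared deviations = 5567.6
Step 4: Sample variance = 5567.6 / 9 = 618.6222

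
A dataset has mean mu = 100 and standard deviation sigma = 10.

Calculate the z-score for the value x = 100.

0

Step 1: Recall the z-score formula: z = (x - mu) / sigma
Step 2: Substitute values: z = (100 - 100) / 10
Step 3: z = 0 / 10 = 0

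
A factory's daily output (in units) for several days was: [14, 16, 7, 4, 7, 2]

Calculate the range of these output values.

14

Step 1: Identify the maximum value: max = 16
Step 2: Identify the minimum value: min = 2
Step 3: Range = max - min = 16 - 2 = 14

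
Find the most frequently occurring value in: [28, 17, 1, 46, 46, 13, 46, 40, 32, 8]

46

Step 1: Count the frequency of each value:
  1: appears 1 time(s)
  8: appears 1 time(s)
  13: appears 1 time(s)
  17: appears 1 time(s)
  28: appears 1 time(s)
  32: appears 1 time(s)
  40: appears 1 time(s)
  46: appears 3 time(s)
Step 2: The value 46 appears most frequently (3 times).
Step 3: Mode = 46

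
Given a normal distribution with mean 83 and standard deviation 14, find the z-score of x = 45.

-2.7143

Step 1: Recall the z-score formula: z = (x - mu) / sigma
Step 2: Substitute values: z = (45 - 83) / 14
Step 3: z = -38 / 14 = -2.7143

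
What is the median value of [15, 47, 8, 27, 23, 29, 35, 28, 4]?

27

Step 1: Sort the data in ascending order: [4, 8, 15, 23, 27, 28, 29, 35, 47]
Step 2: The number of values is n = 9.
Step 3: Since n is odd, the median is the middle value at position 5: 27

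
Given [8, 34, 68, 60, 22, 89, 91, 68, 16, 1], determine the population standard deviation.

31.8215

Step 1: Compute the mean: 45.7
Step 2: Sum of squared deviations from the mean: 10126.1
Step 3: Population variance = 10126.1 / 10 = 1012.61
Step 4: Standard deviation = sqrt(1012.61) = 31.8215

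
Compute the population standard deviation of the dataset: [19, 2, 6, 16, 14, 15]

5.9722

Step 1: Compute the mean: 12
Step 2: Sum of squared deviations from the mean: 214
Step 3: Population variance = 214 / 6 = 35.6667
Step 4: Standard deviation = sqrt(35.6667) = 5.9722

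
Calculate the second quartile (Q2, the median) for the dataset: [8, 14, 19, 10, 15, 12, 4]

12

Step 1: Sort the data: [4, 8, 10, 12, 14, 15, 19]
Step 2: n = 7
Step 3: Q2 is the median. Since n is odd, it is the middle value at position 4: 12
Step 4: Q2 = 12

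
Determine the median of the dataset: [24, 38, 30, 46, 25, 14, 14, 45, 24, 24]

24.5

Step 1: Sort the data in ascending order: [14, 14, 24, 24, 24, 25, 30, 38, 45, 46]
Step 2: The number of values is n = 10.
Step 3: Since n is even, the median is the average of positions 5 and 6:
  Median = (24 + 25) / 2 = 24.5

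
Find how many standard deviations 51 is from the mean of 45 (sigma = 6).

1

Step 1: Recall the z-score formula: z = (x - mu) / sigma
Step 2: Substitute values: z = (51 - 45) / 6
Step 3: z = 6 / 6 = 1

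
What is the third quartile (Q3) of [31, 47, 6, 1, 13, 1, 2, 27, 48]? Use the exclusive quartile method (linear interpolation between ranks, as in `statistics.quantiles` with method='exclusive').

39

Step 1: Sort the data: [1, 1, 2, 6, 13, 27, 31, 47, 48]
Step 2: n = 9
Step 3: Using the exclusive quartile method:
  Q1 = 1.5
  Q2 (median) = 13
  Q3 = 39
  IQR = Q3 - Q1 = 39 - 1.5 = 37.5
Step 4: Q3 = 39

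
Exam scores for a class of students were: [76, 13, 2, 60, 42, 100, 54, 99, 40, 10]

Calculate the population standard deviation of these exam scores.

33.3593

Step 1: Compute the mean: 49.6
Step 2: Sum of squared deviations from the mean: 11128.4
Step 3: Population variance = 11128.4 / 10 = 1112.84
Step 4: Standard deviation = sqrt(1112.84) = 33.3593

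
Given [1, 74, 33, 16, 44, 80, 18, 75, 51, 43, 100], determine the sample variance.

953.6545

Step 1: Compute the mean: (1 + 74 + 33 + 16 + 44 + 80 + 18 + 75 + 51 + 43 + 100) / 11 = 48.6364
Step 2: Compute squared deviations from the mean:
  (1 - 48.6364)^2 = 2269.2231
  (74 - 48.6364)^2 = 643.314
  (33 - 48.6364)^2 = 244.4959
  (16 - 48.6364)^2 = 1065.1322
  (44 - 48.6364)^2 = 21.4959
  (80 - 48.6364)^2 = 983.6777
  (18 - 48.6364)^2 = 938.5868
  (75 - 48.6364)^2 = 695.0413
  (51 - 48.6364)^2 = 5.5868
  (43 - 48.6364)^2 = 31.7686
  (100 - 48.6364)^2 = 2638.2231
Step 3: Sum of squared deviations = 9536.5455
Step 4: Sample variance = 9536.5455 / 10 = 953.6545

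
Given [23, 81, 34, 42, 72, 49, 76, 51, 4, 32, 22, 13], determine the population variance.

576.2431

Step 1: Compute the mean: (23 + 81 + 34 + 42 + 72 + 49 + 76 + 51 + 4 + 32 + 22 + 13) / 12 = 41.5833
Step 2: Compute squared deviations from the mean:
  (23 - 41.5833)^2 = 345.3403
  (81 - 41.5833)^2 = 1553.6736
  (34 - 41.5833)^2 = 57.5069
  (42 - 41.5833)^2 = 0.1736
  (72 - 41.5833)^2 = 925.1736
  (49 - 41.5833)^2 = 55.0069
  (76 - 41.5833)^2 = 1184.5069
  (51 - 41.5833)^2 = 88.6736
  (4 - 41.5833)^2 = 1412.5069
  (32 - 41.5833)^2 = 91.8403
  (22 - 41.5833)^2 = 383.5069
  (13 - 41.5833)^2 = 817.0069
Step 3: Sum of squared deviations = 6914.9167
Step 4: Population variance = 6914.9167 / 12 = 576.2431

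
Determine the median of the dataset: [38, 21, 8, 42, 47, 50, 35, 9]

36.5

Step 1: Sort the data in ascending order: [8, 9, 21, 35, 38, 42, 47, 50]
Step 2: The number of values is n = 8.
Step 3: Since n is even, the median is the average of positions 4 and 5:
  Median = (35 + 38) / 2 = 36.5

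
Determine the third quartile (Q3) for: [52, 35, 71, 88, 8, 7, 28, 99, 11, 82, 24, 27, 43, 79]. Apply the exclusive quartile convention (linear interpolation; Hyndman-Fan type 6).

79.75

Step 1: Sort the data: [7, 8, 11, 24, 27, 28, 35, 43, 52, 71, 79, 82, 88, 99]
Step 2: n = 14
Step 3: Using the exclusive quartile method:
  Q1 = 20.75
  Q2 (median) = 39
  Q3 = 79.75
  IQR = Q3 - Q1 = 79.75 - 20.75 = 59
Step 4: Q3 = 79.75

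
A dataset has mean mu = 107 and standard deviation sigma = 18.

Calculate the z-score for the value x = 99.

-0.4444

Step 1: Recall the z-score formula: z = (x - mu) / sigma
Step 2: Substitute values: z = (99 - 107) / 18
Step 3: z = -8 / 18 = -0.4444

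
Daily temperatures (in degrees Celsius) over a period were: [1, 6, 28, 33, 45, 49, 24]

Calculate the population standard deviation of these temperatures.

16.7746

Step 1: Compute the mean: 26.5714
Step 2: Sum of squared deviations from the mean: 1969.7143
Step 3: Population variance = 1969.7143 / 7 = 281.3878
Step 4: Standard deviation = sqrt(281.3878) = 16.7746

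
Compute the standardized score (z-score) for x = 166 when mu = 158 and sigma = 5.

1.6

Step 1: Recall the z-score formula: z = (x - mu) / sigma
Step 2: Substitute values: z = (166 - 158) / 5
Step 3: z = 8 / 5 = 1.6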